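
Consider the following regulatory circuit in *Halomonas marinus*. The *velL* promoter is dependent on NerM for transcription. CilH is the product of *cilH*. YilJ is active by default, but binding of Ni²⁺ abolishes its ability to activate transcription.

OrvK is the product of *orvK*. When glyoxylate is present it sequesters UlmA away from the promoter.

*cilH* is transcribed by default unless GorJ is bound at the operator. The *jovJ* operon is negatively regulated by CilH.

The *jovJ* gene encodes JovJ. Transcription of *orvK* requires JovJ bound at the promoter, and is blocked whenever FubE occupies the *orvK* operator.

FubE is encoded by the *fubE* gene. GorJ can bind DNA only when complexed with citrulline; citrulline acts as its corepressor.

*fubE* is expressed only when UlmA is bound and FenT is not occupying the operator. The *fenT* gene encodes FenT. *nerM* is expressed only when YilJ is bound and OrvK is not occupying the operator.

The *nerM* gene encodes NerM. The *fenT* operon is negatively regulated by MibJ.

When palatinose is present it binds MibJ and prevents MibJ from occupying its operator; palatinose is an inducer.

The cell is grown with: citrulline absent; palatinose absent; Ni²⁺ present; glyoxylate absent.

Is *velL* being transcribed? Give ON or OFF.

Citrulline is absent, so GorJ is inactive.
With no repressor bound, *cilH* is transcribed.
So CilH is produced and active.
With repressor CilH bound, *jovJ* is not transcribed.
So JovJ is not produced.
Glyoxylate is absent, so UlmA is active.
Palatinose is absent, so MibJ is active.
With repressor MibJ bound, *fenT* is not transcribed.
So FenT is not produced.
No repressor is bound and UlmA is active, so *fubE* is transcribed.
So FubE is produced and active.
With repressor FubE bound, *orvK* is not transcribed.
So OrvK is not produced.
Ni²⁺ is present, so YilJ is inactive.
Required activator YilJ is absent, so *nerM* is not transcribed.
So NerM is not produced.
Required activator NerM is absent, so *velL* is not transcribed.

OFF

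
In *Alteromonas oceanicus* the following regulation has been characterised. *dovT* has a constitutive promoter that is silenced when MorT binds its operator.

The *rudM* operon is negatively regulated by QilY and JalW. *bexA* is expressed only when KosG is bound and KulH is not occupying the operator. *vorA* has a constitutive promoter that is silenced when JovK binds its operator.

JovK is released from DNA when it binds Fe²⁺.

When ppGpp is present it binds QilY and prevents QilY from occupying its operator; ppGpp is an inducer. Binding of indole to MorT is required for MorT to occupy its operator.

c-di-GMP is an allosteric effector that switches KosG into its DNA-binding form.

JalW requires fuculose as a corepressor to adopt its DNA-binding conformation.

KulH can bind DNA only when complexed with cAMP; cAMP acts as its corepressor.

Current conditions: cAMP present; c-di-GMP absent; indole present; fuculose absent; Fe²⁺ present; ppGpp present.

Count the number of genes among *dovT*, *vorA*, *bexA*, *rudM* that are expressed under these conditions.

Indole is present, so MorT is active.
With repressor MorT bound, *dovT* is not transcribed.
→ *dovT* is OFF.
Fe²⁺ is present, so JovK is inactive.
With no repressor bound, *vorA* is transcribed.
→ *vorA* is ON.
cAMP is present, so KulH is active.
c-di-GMP is absent, so KosG is inactive.
With repressor KulH bound, *bexA* is not transcribed.
→ *bexA* is OFF.
ppGpp is present, so QilY is inactive.
Fuculose is absent, so JalW is inactive.
With no repressor bound, *rudM* is transcribed.
→ *rudM* is ON.
2 of the 4 genes are transcribed.

2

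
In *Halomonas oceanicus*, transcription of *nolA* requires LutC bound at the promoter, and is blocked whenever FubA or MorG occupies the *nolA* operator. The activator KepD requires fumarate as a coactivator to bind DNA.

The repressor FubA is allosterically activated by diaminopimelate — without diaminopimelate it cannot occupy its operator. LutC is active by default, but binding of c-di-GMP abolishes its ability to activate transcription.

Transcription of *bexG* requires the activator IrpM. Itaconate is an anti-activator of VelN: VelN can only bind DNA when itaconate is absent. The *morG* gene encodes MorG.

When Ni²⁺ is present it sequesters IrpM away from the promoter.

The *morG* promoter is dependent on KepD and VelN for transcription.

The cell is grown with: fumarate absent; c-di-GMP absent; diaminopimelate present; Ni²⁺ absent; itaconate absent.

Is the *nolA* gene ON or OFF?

c-di-GMP is absent, so LutC is active.
Diaminopimelate is present, so FubA is active.
Fumarate is absent, so KepD is inactive.
Itaconate is absent, so VelN is active.
Required activator KepD is absent, so *morG* is not transcribed.
So MorG is not produced.
With repressor FubA bound, *nolA* is not transcribed.

OFF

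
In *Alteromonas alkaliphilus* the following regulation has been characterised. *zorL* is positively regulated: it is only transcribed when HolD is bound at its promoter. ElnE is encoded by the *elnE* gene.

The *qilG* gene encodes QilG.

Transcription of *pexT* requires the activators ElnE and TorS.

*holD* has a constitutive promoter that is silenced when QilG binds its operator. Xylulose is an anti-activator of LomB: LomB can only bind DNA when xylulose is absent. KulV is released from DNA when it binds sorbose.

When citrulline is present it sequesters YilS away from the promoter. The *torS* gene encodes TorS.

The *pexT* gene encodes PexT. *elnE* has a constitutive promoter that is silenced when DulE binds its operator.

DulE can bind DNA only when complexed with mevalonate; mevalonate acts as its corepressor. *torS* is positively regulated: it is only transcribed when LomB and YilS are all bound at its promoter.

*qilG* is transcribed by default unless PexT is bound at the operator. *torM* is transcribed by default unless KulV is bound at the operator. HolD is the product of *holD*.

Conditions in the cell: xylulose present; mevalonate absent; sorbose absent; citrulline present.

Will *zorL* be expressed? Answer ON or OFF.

Mevalonate is absent, so DulE is inactive.
With no repressor bound, *elnE* is transcribed.
So ElnE is produced and active.
Xylulose is present, so LomB is inactive.
Citrulline is present, so YilS is inactive.
Required activator LomB is absent, so *torS* is not transcribed.
So TorS is not produced.
Required activator TorS is absent, so *pexT* is not transcribed.
So PexT is not produced.
With no repressor bound, *qilG* is transcribed.
So QilG is produced and active.
With repressor QilG bound, *holD* is not transcribed.
So HolD is not produced.
Required activator HolD is absent, so *zorL* is not transcribed.

OFF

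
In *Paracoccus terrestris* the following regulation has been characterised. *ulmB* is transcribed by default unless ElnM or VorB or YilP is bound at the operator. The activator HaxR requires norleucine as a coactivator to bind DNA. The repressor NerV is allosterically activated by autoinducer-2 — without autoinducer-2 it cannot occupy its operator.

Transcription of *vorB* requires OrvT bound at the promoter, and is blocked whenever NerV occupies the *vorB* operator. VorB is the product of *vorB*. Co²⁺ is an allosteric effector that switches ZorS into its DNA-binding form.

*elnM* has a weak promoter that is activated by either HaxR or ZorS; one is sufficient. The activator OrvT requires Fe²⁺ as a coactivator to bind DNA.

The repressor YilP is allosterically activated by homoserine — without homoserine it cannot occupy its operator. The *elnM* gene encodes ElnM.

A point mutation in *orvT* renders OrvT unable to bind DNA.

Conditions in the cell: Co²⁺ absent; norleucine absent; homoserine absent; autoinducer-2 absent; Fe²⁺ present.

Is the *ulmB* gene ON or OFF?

ON

Norleucine is absent, so HaxR is inactive.
Co²⁺ is absent, so ZorS is inactive.
No activator is available at the *elnM* promoter, so *elnM* is not transcribed.
So ElnM is not produced.
OrvT is non-functional in this strain, so it has no effect.
Autoinducer-2 is absent, so NerV is inactive.
Required activator OrvT is absent, so *vorB* is not transcribed.
So VorB is not produced.
Homoserine is absent, so YilP is inactive.
With no repressor bound, *ulmB* is transcribed.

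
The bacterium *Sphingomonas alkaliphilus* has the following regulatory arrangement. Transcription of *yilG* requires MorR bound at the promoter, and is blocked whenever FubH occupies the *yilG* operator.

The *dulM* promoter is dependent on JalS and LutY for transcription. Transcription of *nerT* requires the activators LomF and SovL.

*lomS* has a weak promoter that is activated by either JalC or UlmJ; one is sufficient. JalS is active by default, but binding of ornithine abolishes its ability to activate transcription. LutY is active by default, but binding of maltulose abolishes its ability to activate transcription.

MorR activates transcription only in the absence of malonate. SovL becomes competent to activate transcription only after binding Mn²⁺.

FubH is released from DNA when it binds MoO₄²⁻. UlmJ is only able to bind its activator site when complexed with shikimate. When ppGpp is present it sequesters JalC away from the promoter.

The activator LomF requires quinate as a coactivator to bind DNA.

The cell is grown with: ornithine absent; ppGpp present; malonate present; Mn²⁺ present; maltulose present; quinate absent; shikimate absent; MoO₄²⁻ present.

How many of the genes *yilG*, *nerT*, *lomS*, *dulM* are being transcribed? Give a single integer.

Malonate is present, so MorR is inactive.
MoO₄²⁻ is present, so FubH is inactive.
Required activator MorR is absent, so *yilG* is not transcribed.
→ *yilG* is OFF.
Quinate is absent, so LomF is inactive.
Mn²⁺ is present, so SovL is active.
Required activator LomF is absent, so *nerT* is not transcribed.
→ *nerT* is OFF.
ppGpp is present, so JalC is inactive.
Shikimate is absent, so UlmJ is inactive.
No activator is available at the *lomS* promoter, so *lomS* is not transcribed.
→ *lomS* is OFF.
Ornithine is absent, so JalS is active.
Maltulose is present, so LutY is inactive.
Required activator LutY is absent, so *dulM* is not transcribed.
→ *dulM* is OFF.
0 of the 4 genes are transcribed.

0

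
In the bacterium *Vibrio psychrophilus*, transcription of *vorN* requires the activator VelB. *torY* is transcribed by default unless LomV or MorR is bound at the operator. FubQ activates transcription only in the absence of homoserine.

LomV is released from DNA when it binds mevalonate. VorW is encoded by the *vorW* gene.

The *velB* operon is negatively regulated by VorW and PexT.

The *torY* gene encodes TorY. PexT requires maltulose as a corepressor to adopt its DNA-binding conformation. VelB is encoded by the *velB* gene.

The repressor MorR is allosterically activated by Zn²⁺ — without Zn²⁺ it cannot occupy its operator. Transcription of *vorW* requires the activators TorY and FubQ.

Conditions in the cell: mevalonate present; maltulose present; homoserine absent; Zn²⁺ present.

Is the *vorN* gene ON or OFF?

OFF

Mevalonate is present, so LomV is inactive.
Zn²⁺ is present, so MorR is active.
With repressor MorR bound, *torY* is not transcribed.
So TorY is not produced.
Homoserine is absent, so FubQ is active.
Required activator TorY is absent, so *vorW* is not transcribed.
So VorW is not produced.
Maltulose is present, so PexT is active.
With repressor PexT bound, *velB* is not transcribed.
So VelB is not produced.
Required activator VelB is absent, so *vorN* is not transcribed.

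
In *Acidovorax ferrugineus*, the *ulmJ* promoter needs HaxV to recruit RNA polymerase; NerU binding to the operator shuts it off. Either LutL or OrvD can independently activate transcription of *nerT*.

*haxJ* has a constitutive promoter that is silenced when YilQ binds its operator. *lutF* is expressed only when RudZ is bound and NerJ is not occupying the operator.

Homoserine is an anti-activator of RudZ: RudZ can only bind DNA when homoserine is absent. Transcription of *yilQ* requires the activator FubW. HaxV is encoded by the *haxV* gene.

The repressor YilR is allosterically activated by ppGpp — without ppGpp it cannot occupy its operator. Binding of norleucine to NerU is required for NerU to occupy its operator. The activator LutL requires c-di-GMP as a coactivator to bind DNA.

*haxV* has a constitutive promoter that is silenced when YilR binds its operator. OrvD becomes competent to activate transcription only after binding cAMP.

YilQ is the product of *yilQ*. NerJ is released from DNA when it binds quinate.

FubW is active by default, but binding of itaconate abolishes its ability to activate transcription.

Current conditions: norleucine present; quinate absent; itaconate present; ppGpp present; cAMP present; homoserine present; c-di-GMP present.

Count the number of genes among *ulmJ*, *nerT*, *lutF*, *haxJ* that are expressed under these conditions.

Norleucine is present, so NerU is active.
ppGpp is present, so YilR is active.
With repressor YilR bound, *haxV* is not transcribed.
So HaxV is not produced.
With repressor NerU bound, *ulmJ* is not transcribed.
→ *ulmJ* is OFF.
c-di-GMP is present, so LutL is active.
cAMP is present, so OrvD is active.
Activator LutL is present, so *nerT* is transcribed.
→ *nerT* is ON.
Homoserine is present, so RudZ is inactive.
Quinate is absent, so NerJ is active.
With repressor NerJ bound, *lutF* is not transcribed.
→ *lutF* is OFF.
Itaconate is present, so FubW is inactive.
Required activator FubW is absent, so *yilQ* is not transcribed.
So YilQ is not produced.
With no repressor bound, *haxJ* is transcribed.
→ *haxJ* is ON.
2 of the 4 genes are transcribed.

2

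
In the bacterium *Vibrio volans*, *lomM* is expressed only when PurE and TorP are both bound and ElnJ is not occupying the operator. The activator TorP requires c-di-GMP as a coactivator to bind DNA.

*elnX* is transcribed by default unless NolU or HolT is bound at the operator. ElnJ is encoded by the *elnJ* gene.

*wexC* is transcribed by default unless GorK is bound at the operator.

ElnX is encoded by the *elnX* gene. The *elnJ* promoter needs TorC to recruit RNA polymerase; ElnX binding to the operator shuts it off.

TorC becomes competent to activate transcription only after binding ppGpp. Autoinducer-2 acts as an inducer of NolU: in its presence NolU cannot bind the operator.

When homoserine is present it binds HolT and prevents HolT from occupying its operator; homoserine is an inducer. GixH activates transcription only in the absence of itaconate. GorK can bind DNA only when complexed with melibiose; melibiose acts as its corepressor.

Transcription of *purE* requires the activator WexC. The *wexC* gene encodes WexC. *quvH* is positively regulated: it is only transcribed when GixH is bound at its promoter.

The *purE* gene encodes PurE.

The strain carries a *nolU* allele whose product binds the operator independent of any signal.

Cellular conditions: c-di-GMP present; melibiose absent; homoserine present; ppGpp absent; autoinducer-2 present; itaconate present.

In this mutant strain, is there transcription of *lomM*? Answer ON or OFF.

ON

Melibiose is absent, so GorK is inactive.
With no repressor bound, *wexC* is transcribed.
So WexC is produced and active.
No repressor is bound and WexC is active, so *purE* is transcribed.
So PurE is produced and active.
c-di-GMP is present, so TorP is active.
NolU is constitutively active in this strain.
Homoserine is present, so HolT is inactive.
With repressor NolU bound, *elnX* is not transcribed.
So ElnX is not produced.
ppGpp is absent, so TorC is inactive.
Required activator TorC is absent, so *elnJ* is not transcribed.
So ElnJ is not produced.
No repressor is bound and PurE and TorP are active, so *lomM* is transcribed.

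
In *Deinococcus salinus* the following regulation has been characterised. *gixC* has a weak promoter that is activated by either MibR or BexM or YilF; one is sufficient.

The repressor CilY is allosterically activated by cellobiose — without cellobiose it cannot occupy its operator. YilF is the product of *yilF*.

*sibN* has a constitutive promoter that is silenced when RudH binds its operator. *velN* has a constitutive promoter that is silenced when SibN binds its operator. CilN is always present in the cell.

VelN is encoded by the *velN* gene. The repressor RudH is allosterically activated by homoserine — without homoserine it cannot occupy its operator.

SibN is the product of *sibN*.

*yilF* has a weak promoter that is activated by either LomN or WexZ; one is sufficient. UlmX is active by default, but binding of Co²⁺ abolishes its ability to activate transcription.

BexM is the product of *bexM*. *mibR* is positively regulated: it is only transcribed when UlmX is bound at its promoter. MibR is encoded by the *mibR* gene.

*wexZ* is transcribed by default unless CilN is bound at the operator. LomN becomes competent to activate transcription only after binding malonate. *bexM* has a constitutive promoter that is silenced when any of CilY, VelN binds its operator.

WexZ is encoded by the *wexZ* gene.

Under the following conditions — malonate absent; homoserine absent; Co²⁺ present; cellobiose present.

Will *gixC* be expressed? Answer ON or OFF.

OFF

Co²⁺ is present, so UlmX is inactive.
Required activator UlmX is absent, so *mibR* is not transcribed.
So MibR is not produced.
Cellobiose is present, so CilY is active.
Homoserine is absent, so RudH is inactive.
With no repressor bound, *sibN* is transcribed.
So SibN is produced and active.
With repressor SibN bound, *velN* is not transcribed.
So VelN is not produced.
With repressor CilY bound, *bexM* is not transcribed.
So BexM is not produced.
Malonate is absent, so LomN is inactive.
CilN is produced constitutively and is active.
With repressor CilN bound, *wexZ* is not transcribed.
So WexZ is not produced.
No activator is available at the *yilF* promoter, so *yilF* is not transcribed.
So YilF is not produced.
No activator is available at the *gixC* promoter, so *gixC* is not transcribed.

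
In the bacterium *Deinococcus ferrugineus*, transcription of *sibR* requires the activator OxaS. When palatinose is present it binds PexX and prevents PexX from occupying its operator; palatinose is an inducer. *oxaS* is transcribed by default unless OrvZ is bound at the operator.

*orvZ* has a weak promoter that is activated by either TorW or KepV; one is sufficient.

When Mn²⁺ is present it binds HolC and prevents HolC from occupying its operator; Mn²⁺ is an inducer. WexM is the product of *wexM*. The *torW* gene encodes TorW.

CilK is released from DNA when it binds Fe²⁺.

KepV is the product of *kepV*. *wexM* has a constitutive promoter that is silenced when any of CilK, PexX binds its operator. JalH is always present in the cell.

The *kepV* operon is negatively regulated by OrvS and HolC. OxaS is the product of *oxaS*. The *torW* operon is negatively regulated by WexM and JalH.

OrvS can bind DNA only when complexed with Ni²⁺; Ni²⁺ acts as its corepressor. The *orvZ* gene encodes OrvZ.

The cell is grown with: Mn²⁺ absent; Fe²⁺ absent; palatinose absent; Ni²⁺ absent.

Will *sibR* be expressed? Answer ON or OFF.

ON

Fe²⁺ is absent, so CilK is active.
Palatinose is absent, so PexX is active.
With repressor CilK bound, *wexM* is not transcribed.
So WexM is not produced.
JalH is produced constitutively and is active.
With repressor JalH bound, *torW* is not transcribed.
So TorW is not produced.
Ni²⁺ is absent, so OrvS is inactive.
Mn²⁺ is absent, so HolC is active.
With repressor HolC bound, *kepV* is not transcribed.
So KepV is not produced.
No activator is available at the *orvZ* promoter, so *orvZ* is not transcribed.
So OrvZ is not produced.
With no repressor bound, *oxaS* is transcribed.
So OxaS is produced and active.
No repressor is bound and OxaS is active, so *sibR* is transcribed.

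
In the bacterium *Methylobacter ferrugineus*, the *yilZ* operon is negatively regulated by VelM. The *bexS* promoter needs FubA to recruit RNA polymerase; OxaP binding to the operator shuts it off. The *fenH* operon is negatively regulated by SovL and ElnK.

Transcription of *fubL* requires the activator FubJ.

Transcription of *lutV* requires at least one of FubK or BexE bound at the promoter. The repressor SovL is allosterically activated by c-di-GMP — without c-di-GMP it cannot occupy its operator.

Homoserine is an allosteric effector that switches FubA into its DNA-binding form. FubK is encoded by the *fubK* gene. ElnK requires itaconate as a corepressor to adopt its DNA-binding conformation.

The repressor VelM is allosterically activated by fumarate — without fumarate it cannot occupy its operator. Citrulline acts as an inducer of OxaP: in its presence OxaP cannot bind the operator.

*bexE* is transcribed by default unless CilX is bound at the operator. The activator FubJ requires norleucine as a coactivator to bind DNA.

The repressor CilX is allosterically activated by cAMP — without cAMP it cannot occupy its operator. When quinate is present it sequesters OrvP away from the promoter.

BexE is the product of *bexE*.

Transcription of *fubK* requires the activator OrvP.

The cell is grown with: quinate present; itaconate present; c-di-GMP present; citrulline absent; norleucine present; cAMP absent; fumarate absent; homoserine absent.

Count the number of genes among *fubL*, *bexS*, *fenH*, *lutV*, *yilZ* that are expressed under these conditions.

3

Norleucine is present, so FubJ is active.
No repressor is bound and FubJ is active, so *fubL* is transcribed.
→ *fubL* is ON.
Homoserine is absent, so FubA is inactive.
Citrulline is absent, so OxaP is active.
With repressor OxaP bound, *bexS* is not transcribed.
→ *bexS* is OFF.
c-di-GMP is present, so SovL is active.
Itaconate is present, so ElnK is active.
With repressor SovL bound, *fenH* is not transcribed.
→ *fenH* is OFF.
Quinate is present, so OrvP is inactive.
Required activator OrvP is absent, so *fubK* is not transcribed.
So FubK is not produced.
cAMP is absent, so CilX is inactive.
With no repressor bound, *bexE* is transcribed.
So BexE is produced and active.
Activator BexE is present, so *lutV* is transcribed.
→ *lutV* is ON.
Fumarate is absent, so VelM is inactive.
With no repressor bound, *yilZ* is transcribed.
→ *yilZ* is ON.
3 of the 5 genes are transcribed.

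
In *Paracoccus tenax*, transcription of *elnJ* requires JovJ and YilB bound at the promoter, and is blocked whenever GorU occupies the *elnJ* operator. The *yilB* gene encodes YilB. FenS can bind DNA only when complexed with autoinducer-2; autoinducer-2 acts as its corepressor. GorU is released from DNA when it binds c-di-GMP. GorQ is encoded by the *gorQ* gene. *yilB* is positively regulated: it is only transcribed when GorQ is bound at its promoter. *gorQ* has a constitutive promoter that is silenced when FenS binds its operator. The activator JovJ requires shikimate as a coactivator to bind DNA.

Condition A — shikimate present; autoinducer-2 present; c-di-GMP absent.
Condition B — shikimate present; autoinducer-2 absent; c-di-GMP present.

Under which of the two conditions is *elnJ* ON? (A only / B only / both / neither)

B only

Condition A:
Shikimate is present, so JovJ is active.
Autoinducer-2 is present, so FenS is active.
With repressor FenS bound, *gorQ* is not transcribed.
So GorQ is not produced.
Required activator GorQ is absent, so *yilB* is not transcribed.
So YilB is not produced.
c-di-GMP is absent, so GorU is active.
With repressor GorU bound, *elnJ* is not transcribed.
→ *elnJ* is OFF in A.
Condition B:
Shikimate is present, so JovJ is active.
Autoinducer-2 is absent, so FenS is inactive.
With no repressor bound, *gorQ* is transcribed.
So GorQ is produced and active.
No repressor is bound and GorQ is active, so *yilB* is transcribed.
So YilB is produced and active.
c-di-GMP is present, so GorU is inactive.
No repressor is bound and JovJ and YilB are active, so *elnJ* is transcribed.
→ *elnJ* is ON in B.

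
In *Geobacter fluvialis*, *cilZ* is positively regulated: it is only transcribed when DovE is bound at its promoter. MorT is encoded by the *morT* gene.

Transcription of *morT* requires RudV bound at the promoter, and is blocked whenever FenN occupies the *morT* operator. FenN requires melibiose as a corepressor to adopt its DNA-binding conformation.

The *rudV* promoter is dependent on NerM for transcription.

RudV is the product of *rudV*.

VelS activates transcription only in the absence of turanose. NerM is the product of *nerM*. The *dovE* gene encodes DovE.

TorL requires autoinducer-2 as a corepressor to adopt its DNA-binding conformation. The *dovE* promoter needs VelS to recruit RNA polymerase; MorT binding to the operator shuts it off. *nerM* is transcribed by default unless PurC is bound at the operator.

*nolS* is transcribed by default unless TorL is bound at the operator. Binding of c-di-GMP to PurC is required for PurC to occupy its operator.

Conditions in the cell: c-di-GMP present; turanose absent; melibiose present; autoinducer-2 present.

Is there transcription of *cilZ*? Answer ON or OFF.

c-di-GMP is present, so PurC is active.
With repressor PurC bound, *nerM* is not transcribed.
So NerM is not produced.
Required activator NerM is absent, so *rudV* is not transcribed.
So RudV is not produced.
Melibiose is present, so FenN is active.
With repressor FenN bound, *morT* is not transcribed.
So MorT is not produced.
Turanose is absent, so VelS is active.
No repressor is bound and VelS is active, so *dovE* is transcribed.
So DovE is produced and active.
No repressor is bound and DovE is active, so *cilZ* is transcribed.

ON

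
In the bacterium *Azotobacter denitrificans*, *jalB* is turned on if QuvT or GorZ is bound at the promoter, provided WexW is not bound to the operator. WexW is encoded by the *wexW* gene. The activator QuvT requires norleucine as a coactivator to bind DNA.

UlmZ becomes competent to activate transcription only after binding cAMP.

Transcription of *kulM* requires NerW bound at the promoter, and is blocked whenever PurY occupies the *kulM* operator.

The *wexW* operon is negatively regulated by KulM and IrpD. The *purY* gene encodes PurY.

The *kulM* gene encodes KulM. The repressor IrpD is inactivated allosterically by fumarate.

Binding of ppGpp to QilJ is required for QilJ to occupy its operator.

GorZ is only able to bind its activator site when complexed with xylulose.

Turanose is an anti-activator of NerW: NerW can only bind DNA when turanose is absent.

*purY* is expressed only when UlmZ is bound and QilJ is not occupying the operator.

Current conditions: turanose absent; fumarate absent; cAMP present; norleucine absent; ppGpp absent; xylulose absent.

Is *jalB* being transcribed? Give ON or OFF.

OFF

Norleucine is absent, so QuvT is inactive.
ppGpp is absent, so QilJ is inactive.
cAMP is present, so UlmZ is active.
No repressor is bound and UlmZ is active, so *purY* is transcribed.
So PurY is produced and active.
Turanose is absent, so NerW is active.
With repressor PurY bound, *kulM* is not transcribed.
So KulM is not produced.
Fumarate is absent, so IrpD is active.
With repressor IrpD bound, *wexW* is not transcribed.
So WexW is not produced.
Xylulose is absent, so GorZ is inactive.
No activator is available at the *jalB* promoter, so *jalB* is not transcribed.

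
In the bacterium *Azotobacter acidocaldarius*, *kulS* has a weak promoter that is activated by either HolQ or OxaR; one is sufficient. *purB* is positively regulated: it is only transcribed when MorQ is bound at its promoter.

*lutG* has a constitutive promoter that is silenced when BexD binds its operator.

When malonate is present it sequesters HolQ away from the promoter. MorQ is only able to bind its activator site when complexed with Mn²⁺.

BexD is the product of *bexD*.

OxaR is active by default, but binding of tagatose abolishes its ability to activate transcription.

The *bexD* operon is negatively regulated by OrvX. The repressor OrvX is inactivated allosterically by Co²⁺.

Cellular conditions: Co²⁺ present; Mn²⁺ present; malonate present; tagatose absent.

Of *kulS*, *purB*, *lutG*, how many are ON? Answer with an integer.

Malonate is present, so HolQ is inactive.
Tagatose is absent, so OxaR is active.
Activator OxaR is present, so *kulS* is transcribed.
→ *kulS* is ON.
Mn²⁺ is present, so MorQ is active.
No repressor is bound and MorQ is active, so *purB* is transcribed.
→ *purB* is ON.
Co²⁺ is present, so OrvX is inactive.
With no repressor bound, *bexD* is transcribed.
So BexD is produced and active.
With repressor BexD bound, *lutG* is not transcribed.
→ *lutG* is OFF.
2 of the 3 genes are transcribed.

2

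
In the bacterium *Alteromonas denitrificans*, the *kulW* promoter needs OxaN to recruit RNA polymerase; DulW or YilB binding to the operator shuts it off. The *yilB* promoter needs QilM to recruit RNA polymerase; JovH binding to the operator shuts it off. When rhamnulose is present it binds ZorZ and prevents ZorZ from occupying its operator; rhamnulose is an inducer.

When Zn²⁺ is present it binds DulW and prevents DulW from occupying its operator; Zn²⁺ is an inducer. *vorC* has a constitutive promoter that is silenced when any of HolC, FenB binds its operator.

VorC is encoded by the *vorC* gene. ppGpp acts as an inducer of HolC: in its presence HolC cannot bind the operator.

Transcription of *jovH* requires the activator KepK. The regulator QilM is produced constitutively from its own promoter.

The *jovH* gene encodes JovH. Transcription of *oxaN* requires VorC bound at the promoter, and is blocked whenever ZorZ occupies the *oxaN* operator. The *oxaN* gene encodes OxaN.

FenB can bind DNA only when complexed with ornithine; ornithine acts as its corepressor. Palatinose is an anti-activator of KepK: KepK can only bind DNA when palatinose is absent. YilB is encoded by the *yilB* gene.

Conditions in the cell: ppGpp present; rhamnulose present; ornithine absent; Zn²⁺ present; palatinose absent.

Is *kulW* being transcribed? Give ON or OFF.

Zn²⁺ is present, so DulW is inactive.
ppGpp is present, so HolC is inactive.
Ornithine is absent, so FenB is inactive.
With no repressor bound, *vorC* is transcribed.
So VorC is produced and active.
Rhamnulose is present, so ZorZ is inactive.
No repressor is bound and VorC is active, so *oxaN* is transcribed.
So OxaN is produced and active.
QilM is produced constitutively and is active.
Palatinose is absent, so KepK is active.
No repressor is bound and KepK is active, so *jovH* is transcribed.
So JovH is produced and active.
With repressor JovH bound, *yilB* is not transcribed.
So YilB is not produced.
No repressor is bound and OxaN is active, so *kulW* is transcribed.

ON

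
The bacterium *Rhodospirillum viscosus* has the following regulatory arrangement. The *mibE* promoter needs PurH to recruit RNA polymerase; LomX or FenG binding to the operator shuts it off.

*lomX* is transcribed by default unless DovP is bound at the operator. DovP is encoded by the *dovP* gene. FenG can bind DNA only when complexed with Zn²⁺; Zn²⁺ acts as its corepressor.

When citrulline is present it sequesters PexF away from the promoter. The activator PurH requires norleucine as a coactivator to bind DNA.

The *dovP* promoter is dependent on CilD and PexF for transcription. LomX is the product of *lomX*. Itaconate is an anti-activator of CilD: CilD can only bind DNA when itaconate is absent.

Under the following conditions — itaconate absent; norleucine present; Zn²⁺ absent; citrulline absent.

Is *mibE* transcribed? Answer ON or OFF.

ON

Itaconate is absent, so CilD is active.
Citrulline is absent, so PexF is active.
No repressor is bound and CilD and PexF are active, so *dovP* is transcribed.
So DovP is produced and active.
With repressor DovP bound, *lomX* is not transcribed.
So LomX is not produced.
Zn²⁺ is absent, so FenG is inactive.
Norleucine is present, so PurH is active.
No repressor is bound and PurH is active, so *mibE* is transcribed.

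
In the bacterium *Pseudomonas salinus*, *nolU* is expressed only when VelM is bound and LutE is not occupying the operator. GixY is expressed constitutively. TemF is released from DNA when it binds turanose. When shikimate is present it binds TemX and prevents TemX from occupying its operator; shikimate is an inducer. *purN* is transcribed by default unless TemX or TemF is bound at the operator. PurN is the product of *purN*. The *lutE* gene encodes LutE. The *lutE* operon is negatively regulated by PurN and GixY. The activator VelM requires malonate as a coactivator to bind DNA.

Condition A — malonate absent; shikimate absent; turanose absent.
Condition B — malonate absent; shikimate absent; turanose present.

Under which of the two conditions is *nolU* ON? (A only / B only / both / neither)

Condition A:
Malonate is absent, so VelM is inactive.
Shikimate is absent, so TemX is active.
Turanose is absent, so TemF is active.
With repressor TemX bound, *purN* is not transcribed.
So PurN is not produced.
GixY is produced constitutively and is active.
With repressor GixY bound, *lutE* is not transcribed.
So LutE is not produced.
Required activator VelM is absent, so *nolU* is not transcribed.
→ *nolU* is OFF in A.
Condition B:
Malonate is absent, so VelM is inactive.
Shikimate is absent, so TemX is active.
Turanose is present, so TemF is inactive.
With repressor TemX bound, *purN* is not transcribed.
So PurN is not produced.
GixY is produced constitutively and is active.
With repressor GixY bound, *lutE* is not transcribed.
So LutE is not produced.
Required activator VelM is absent, so *nolU* is not transcribed.
→ *nolU* is OFF in B.

neither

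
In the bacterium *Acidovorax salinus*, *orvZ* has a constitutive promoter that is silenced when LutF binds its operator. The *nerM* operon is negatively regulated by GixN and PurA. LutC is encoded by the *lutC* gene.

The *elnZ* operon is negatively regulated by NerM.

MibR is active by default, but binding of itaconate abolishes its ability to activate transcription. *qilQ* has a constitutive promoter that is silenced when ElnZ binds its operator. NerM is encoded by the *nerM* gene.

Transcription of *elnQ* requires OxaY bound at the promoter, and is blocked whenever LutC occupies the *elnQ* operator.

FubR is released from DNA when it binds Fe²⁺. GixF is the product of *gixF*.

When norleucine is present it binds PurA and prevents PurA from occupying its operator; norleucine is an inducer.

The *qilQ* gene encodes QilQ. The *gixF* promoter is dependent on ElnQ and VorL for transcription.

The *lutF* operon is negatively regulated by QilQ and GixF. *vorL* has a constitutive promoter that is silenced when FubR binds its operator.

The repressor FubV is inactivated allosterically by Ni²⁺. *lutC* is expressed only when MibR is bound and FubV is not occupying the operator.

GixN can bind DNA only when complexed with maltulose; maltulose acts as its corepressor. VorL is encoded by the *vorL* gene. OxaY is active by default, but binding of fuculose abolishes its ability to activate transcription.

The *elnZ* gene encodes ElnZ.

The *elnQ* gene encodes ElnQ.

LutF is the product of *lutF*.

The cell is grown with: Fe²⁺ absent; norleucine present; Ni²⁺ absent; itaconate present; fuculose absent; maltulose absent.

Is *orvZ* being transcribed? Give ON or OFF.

Maltulose is absent, so GixN is inactive.
Norleucine is present, so PurA is inactive.
With no repressor bound, *nerM* is transcribed.
So NerM is produced and active.
With repressor NerM bound, *elnZ* is not transcribed.
So ElnZ is not produced.
With no repressor bound, *qilQ* is transcribed.
So QilQ is produced and active.
Ni²⁺ is absent, so FubV is active.
Itaconate is present, so MibR is inactive.
With repressor FubV bound, *lutC* is not transcribed.
So LutC is not produced.
Fuculose is absent, so OxaY is active.
No repressor is bound and OxaY is active, so *elnQ* is transcribed.
So ElnQ is produced and active.
Fe²⁺ is absent, so FubR is active.
With repressor FubR bound, *vorL* is not transcribed.
So VorL is not produced.
Required activator VorL is absent, so *gixF* is not transcribed.
So GixF is not produced.
With repressor QilQ bound, *lutF* is not transcribed.
So LutF is not produced.
With no repressor bound, *orvZ* is transcribed.

ON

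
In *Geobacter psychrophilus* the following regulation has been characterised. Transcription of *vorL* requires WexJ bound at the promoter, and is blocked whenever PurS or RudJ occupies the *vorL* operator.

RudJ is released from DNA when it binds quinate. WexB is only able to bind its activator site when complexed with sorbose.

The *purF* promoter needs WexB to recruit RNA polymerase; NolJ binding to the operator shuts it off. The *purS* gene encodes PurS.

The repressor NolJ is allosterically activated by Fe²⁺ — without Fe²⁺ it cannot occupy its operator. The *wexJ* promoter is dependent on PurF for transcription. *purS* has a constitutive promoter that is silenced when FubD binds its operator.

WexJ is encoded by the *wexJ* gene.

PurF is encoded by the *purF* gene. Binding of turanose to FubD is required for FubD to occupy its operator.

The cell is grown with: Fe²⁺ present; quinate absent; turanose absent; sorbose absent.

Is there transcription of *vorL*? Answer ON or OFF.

Turanose is absent, so FubD is inactive.
With no repressor bound, *purS* is transcribed.
So PurS is produced and active.
Quinate is absent, so RudJ is active.
Sorbose is absent, so WexB is inactive.
Fe²⁺ is present, so NolJ is active.
With repressor NolJ bound, *purF* is not transcribed.
So PurF is not produced.
Required activator PurF is absent, so *wexJ* is not transcribed.
So WexJ is not produced.
With repressor PurS bound, *vorL* is not transcribed.

OFF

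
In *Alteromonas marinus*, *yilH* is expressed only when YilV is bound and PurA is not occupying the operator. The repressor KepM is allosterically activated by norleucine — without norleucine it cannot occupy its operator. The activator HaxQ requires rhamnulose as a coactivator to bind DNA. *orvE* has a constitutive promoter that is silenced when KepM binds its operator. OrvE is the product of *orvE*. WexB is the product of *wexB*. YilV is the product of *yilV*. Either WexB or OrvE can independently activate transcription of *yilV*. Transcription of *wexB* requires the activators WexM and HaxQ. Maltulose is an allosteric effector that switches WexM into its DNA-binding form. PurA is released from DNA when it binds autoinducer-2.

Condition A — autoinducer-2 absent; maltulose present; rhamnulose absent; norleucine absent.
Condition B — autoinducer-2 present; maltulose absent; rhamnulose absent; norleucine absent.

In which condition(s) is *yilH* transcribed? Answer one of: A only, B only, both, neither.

Condition A:
Autoinducer-2 is absent, so PurA is active.
Maltulose is present, so WexM is active.
Rhamnulose is absent, so HaxQ is inactive.
Required activator HaxQ is absent, so *wexB* is not transcribed.
So WexB is not produced.
Norleucine is absent, so KepM is inactive.
With no repressor bound, *orvE* is transcribed.
So OrvE is produced and active.
Activator OrvE is present, so *yilV* is transcribed.
So YilV is produced and active.
With repressor PurA bound, *yilH* is not transcribed.
→ *yilH* is OFF in A.
Condition B:
Autoinducer-2 is present, so PurA is inactive.
Maltulose is absent, so WexM is inactive.
Rhamnulose is absent, so HaxQ is inactive.
Required activator WexM is absent, so *wexB* is not transcribed.
So WexB is not produced.
Norleucine is absent, so KepM is inactive.
With no repressor bound, *orvE* is transcribed.
So OrvE is produced and active.
Activator OrvE is present, so *yilV* is transcribed.
So YilV is produced and active.
No repressor is bound and YilV is active, so *yilH* is transcribed.
→ *yilH* is ON in B.

B only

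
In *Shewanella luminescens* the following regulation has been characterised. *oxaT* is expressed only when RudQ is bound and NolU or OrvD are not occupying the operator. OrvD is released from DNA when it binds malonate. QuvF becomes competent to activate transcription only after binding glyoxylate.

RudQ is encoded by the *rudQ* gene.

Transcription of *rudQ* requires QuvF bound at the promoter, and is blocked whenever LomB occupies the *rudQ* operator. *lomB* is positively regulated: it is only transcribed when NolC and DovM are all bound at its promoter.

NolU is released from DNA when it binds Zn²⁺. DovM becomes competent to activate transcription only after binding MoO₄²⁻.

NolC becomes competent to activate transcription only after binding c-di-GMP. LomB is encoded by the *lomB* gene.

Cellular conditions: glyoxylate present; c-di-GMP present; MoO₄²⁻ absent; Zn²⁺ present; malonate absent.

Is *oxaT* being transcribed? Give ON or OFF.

OFF

Zn²⁺ is present, so NolU is inactive.
Malonate is absent, so OrvD is active.
c-di-GMP is present, so NolC is active.
MoO₄²⁻ is absent, so DovM is inactive.
Required activator DovM is absent, so *lomB* is not transcribed.
So LomB is not produced.
Glyoxylate is present, so QuvF is active.
No repressor is bound and QuvF is active, so *rudQ* is transcribed.
So RudQ is produced and active.
With repressor OrvD bound, *oxaT* is not transcribed.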